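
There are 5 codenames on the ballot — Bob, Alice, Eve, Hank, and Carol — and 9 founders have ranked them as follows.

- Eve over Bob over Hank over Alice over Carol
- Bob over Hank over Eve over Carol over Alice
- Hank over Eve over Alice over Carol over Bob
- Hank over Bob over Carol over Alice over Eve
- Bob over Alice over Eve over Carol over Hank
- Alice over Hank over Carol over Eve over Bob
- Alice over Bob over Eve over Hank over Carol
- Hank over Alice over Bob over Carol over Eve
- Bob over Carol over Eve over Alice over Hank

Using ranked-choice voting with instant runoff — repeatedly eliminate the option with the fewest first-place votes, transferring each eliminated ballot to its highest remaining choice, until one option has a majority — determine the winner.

Bob

Round 1: Bob 3, Hank 3, Alice 2, Eve 1, Carol 0. Carol has the fewest and is eliminated.
Round 2: Bob 3, Hank 3, Alice 2, Eve 1. Eve has the fewest and is eliminated.
Round 3: Bob 4, Hank 3, Alice 2. Alice has the fewest and is eliminated.
Round 4: Bob 5, Hank 4. Bob has a majority.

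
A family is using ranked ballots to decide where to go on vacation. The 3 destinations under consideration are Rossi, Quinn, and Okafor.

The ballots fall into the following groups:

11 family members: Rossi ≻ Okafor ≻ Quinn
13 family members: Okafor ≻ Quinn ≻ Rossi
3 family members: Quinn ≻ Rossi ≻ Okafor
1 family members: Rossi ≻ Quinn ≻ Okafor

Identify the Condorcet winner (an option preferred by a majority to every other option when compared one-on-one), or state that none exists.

None — there is no Condorcet winner

Head-to-head results (28 voters total):
Rossi vs Quinn: Quinn wins 16–12.
Rossi vs Okafor: Rossi wins 15–13.
Quinn vs Okafor: Okafor wins 24–4.
No candidate beats all others: Rossi beats Okafor beats Quinn beats Rossi, a majority cycle.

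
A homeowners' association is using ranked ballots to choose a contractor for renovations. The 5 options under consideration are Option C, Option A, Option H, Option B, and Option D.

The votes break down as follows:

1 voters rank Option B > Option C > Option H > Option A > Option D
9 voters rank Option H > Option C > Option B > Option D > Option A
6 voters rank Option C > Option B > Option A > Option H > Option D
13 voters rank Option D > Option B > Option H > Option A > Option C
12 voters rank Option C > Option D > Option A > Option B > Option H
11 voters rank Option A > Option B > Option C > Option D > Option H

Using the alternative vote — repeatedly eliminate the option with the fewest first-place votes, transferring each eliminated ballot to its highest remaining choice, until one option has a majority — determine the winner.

Round 1: Option C 18, Option D 13, Option A 11, Option H 9, Option B 1. Option B has the fewest and is eliminated.
Round 2: Option C 19, Option D 13, Option A 11, Option H 9. Option H has the fewest and is eliminated.
Round 3: Option C 28, Option D 13, Option A 11. Option C has a majority.

Option C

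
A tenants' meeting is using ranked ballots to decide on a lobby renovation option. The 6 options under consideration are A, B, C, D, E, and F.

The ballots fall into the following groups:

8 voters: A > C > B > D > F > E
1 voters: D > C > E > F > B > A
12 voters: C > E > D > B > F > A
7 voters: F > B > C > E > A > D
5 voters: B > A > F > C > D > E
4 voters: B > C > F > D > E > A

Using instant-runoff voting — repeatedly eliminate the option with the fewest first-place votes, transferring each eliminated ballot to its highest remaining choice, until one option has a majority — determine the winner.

Round 1: C 12, B 9, A 8, F 7, D 1, E 0. E has the fewest and is eliminated.
Round 2: C 12, B 9, A 8, F 7, D 1. D has the fewest and is eliminated.
Round 3: C 13, B 9, A 8, F 7. F has the fewest and is eliminated.
Round 4: B 16, C 13, A 8. A has the fewest and is eliminated.
Round 5: C 21, B 16. C has a majority.

C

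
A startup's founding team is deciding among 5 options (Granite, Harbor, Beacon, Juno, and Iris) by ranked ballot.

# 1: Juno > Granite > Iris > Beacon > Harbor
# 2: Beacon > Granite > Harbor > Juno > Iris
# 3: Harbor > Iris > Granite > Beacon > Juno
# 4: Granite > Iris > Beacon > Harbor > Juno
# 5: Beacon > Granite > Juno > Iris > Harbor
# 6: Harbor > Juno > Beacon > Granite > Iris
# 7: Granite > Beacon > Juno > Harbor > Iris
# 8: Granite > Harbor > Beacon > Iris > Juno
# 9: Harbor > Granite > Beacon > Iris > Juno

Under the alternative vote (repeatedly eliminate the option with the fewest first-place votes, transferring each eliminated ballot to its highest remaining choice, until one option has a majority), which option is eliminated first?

Iris

Round 1: Granite 3, Harbor 3, Beacon 2, Juno 1, Iris 0. Iris has the fewest and is eliminated.
Round 2: Granite 3, Harbor 3, Beacon 2, Juno 1. Juno has the fewest and is eliminated.
Round 3: Granite 4, Harbor 3, Beacon 2. Beacon has the fewest and is eliminated.
Round 4: Granite 6, Harbor 3. Granite has a majority.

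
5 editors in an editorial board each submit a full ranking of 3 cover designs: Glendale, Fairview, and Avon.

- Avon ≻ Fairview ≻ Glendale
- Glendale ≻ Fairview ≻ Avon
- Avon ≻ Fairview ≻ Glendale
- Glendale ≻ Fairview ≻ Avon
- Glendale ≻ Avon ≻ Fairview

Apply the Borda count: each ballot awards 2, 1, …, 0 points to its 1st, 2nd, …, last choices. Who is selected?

Borda scores:
  Glendale: 0 + 2 + 0 + 2 + 2 = 6
  Fairview: 1 + 1 + 1 + 1 + 0 = 4
  Avon: 2 + 0 + 2 + 0 + 1 = 5
Glendale has the highest total.

Glendale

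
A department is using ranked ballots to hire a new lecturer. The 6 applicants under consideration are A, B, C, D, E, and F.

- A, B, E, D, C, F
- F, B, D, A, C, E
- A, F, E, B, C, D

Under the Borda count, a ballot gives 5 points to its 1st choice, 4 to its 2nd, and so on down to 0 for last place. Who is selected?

Borda scores:
  A: 5 + 2 + 5 = 12
  B: 4 + 4 + 2 = 10
  C: 1 + 1 + 1 = 3
  D: 2 + 3 + 0 = 5
  E: 3 + 0 + 3 = 6
  F: 0 + 5 + 4 = 9
A has the highest total.

A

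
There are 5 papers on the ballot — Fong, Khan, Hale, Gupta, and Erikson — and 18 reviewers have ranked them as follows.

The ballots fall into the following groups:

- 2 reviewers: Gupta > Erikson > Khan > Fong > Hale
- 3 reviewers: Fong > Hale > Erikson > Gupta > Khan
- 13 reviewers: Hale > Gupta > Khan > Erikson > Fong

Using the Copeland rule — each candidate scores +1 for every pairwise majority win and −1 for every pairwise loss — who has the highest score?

Hale

Pairwise results:
  Fong vs Khan: Khan wins 15–3.
  Fong vs Hale: Hale wins 13–5.
  Fong vs Gupta: Gupta wins 15–3.
  Fong vs Erikson: Erikson wins 15–3.
  Khan vs Hale: Hale wins 16–2.
  Khan vs Gupta: Gupta wins 18–0.
  Khan vs Erikson: Khan wins 13–5.
  Hale vs Gupta: Hale wins 16–2.
  Hale vs Erikson: Hale wins 16–2.
  Gupta vs Erikson: Gupta wins 15–3.
Copeland scores (wins − losses):
  Fong: 0 − 4 = -4
  Khan: 2 − 2 = 0
  Hale: 4 − 0 = 4
  Gupta: 3 − 1 = 2
  Erikson: 1 − 3 = -2
Hale has the best Copeland score.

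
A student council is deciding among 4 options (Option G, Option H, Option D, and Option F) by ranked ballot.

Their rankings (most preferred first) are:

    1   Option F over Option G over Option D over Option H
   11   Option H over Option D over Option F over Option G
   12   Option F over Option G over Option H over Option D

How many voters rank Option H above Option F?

Ballots ranking Option H above Option F: 11.
Ballots ranking Option F above Option H: 1+12 = 13.
So 11 of 24 voters prefer Option H to Option F.

11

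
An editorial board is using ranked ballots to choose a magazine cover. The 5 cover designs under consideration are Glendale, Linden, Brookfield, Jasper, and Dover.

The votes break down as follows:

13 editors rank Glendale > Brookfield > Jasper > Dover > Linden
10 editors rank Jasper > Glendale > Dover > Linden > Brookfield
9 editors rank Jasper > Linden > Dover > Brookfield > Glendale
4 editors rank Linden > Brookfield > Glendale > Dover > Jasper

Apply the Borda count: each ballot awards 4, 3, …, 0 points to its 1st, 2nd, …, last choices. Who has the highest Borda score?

Jasper

Borda scores:
  Glendale: 13·4 + 10·3 + 9·0 + 4·2 = 90
  Linden: 13·0 + 10·1 + 9·3 + 4·4 = 53
  Brookfield: 13·3 + 10·0 + 9·1 + 4·3 = 60
  Jasper: 13·2 + 10·4 + 9·4 + 4·0 = 102
  Dover: 13·1 + 10·2 + 9·2 + 4·1 = 55
Jasper has the highest total.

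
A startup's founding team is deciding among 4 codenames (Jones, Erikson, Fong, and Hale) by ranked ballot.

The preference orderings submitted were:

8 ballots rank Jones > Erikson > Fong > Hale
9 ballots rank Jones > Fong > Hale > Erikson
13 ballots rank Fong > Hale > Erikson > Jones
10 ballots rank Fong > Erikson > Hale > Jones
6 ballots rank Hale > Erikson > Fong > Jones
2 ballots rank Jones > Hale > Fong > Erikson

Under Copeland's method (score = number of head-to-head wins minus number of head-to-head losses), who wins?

Pairwise results:
  Jones vs Erikson: Erikson wins 29–19.
  Jones vs Fong: Fong wins 29–19.
  Jones vs Hale: Hale wins 29–19.
  Erikson vs Fong: Fong wins 34–14.
  Erikson vs Hale: Hale wins 30–18.
  Fong vs Hale: Fong wins 40–8.
Copeland scores (wins − losses):
  Jones: 0 − 3 = -3
  Erikson: 1 − 2 = -1
  Fong: 3 − 0 = 3
  Hale: 2 − 1 = 1
Fong has the best Copeland score.

Fong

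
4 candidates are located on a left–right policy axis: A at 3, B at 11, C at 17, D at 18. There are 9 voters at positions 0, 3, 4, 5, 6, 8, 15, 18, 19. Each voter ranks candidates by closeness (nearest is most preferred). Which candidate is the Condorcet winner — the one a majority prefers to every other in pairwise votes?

With single-peaked preferences on a line, the Condorcet winner is the candidate closest to the median voter.
The median voter (position 6) is closest to A at 3.
Check: A vs D — voters closer to A: 6 of 9.

A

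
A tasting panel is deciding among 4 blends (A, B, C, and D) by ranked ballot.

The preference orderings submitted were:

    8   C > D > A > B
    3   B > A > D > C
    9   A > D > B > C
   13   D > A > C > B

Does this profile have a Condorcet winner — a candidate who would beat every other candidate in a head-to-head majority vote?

Head-to-head results (33 voters total):
A vs B: A wins 30–3.
A vs C: A wins 25–8.
A vs D: D wins 21–12.
B vs C: C wins 21–12.
B vs D: D wins 30–3.
C vs D: D wins 25–8.
D beats each rival — A (21–12), B (30–3), C (25–8) — so D is the Condorcet winner.

Yes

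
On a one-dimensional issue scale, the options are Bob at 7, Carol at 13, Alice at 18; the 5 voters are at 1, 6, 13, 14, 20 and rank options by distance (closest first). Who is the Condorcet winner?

Carol

With single-peaked preferences on a line, the Condorcet winner is the candidate closest to the median voter.
The median voter (position 13) is closest to Carol at 13.
Check: Carol vs Alice — voters closer to Carol: 4 of 5.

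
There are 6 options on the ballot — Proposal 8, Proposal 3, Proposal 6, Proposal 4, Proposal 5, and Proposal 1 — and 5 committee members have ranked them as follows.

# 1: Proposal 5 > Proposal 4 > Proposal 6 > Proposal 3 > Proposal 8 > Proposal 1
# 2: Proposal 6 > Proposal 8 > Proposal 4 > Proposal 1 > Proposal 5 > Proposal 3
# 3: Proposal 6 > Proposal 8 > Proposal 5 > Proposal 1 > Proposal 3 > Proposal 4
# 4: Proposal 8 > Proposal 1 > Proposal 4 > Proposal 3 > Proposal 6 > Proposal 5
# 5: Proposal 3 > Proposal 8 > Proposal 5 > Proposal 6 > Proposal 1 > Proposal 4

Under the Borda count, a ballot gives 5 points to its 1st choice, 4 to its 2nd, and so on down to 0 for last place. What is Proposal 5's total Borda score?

12

Borda scores:
  Proposal 8: 1 + 4 + 4 + 5 + 4 = 18
  Proposal 3: 2 + 0 + 1 + 2 + 5 = 10
  Proposal 6: 3 + 5 + 5 + 1 + 2 = 16
  Proposal 4: 4 + 3 + 0 + 3 + 0 = 10
  Proposal 5: 5 + 1 + 3 + 0 + 3 = 12
  Proposal 1: 0 + 2 + 2 + 4 + 1 = 9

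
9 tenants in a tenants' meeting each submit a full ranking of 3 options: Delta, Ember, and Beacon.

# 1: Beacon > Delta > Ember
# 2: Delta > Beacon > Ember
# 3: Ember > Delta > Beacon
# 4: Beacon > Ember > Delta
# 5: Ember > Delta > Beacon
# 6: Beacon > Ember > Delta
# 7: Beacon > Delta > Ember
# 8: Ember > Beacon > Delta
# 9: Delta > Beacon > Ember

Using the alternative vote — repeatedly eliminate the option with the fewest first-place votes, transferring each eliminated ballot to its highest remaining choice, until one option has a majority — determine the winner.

Round 1: Beacon 4, Ember 3, Delta 2. Delta has the fewest and is eliminated.
Round 2: Beacon 6, Ember 3. Beacon has a majority.

Beacon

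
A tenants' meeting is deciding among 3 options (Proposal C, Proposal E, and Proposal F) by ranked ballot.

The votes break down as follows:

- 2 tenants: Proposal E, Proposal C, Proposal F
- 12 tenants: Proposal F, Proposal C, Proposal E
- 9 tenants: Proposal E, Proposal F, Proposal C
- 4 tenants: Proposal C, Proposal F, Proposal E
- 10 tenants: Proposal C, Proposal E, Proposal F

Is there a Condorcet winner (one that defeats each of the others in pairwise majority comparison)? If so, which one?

There is no Condorcet winner

Head-to-head results (37 voters total):
Proposal C vs Proposal E: Proposal C wins 26–11.
Proposal C vs Proposal F: Proposal F wins 21–16.
Proposal E vs Proposal F: Proposal E wins 21–16.
No candidate beats all others: Proposal C beats Proposal E beats Proposal F beats Proposal C, a majority cycle.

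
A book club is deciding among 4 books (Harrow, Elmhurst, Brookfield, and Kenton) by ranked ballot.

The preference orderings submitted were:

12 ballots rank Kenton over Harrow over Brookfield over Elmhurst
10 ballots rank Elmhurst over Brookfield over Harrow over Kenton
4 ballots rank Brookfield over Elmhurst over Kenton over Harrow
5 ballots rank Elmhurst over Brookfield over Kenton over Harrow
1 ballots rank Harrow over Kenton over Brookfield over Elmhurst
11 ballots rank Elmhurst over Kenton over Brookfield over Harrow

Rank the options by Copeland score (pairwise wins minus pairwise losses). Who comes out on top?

Elmhurst

Pairwise results:
  Harrow vs Elmhurst: Elmhurst wins 30–13.
  Harrow vs Brookfield: Brookfield wins 30–13.
  Harrow vs Kenton: Kenton wins 32–11.
  Elmhurst vs Brookfield: Elmhurst wins 26–17.
  Elmhurst vs Kenton: Elmhurst wins 30–13.
  Brookfield vs Kenton: Kenton wins 24–19.
Copeland scores (wins − losses):
  Harrow: 0 − 3 = -3
  Elmhurst: 3 − 0 = 3
  Brookfield: 1 − 2 = -1
  Kenton: 2 − 1 = 1
Elmhurst has the best Copeland score.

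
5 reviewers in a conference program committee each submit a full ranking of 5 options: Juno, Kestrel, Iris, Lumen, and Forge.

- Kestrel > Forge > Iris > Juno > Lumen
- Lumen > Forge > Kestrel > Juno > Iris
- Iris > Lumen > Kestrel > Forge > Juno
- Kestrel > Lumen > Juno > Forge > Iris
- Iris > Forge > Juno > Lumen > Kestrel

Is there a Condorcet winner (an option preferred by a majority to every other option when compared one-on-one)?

Head-to-head results (5 voters total):
Juno vs Kestrel: Kestrel wins 4–1.
Juno vs Iris: Iris wins 3–2.
Juno vs Lumen: Lumen wins 3–2.
Juno vs Forge: Forge wins 4–1.
Kestrel vs Iris: Kestrel wins 3–2.
Kestrel vs Lumen: Lumen wins 3–2.
Kestrel vs Forge: Kestrel wins 3–2.
Iris vs Lumen: Iris wins 3–2.
Iris vs Forge: Forge wins 3–2.
Lumen vs Forge: Lumen wins 3–2.
No candidate beats all others: Kestrel beats Iris beats Lumen beats Kestrel, a majority cycle.

No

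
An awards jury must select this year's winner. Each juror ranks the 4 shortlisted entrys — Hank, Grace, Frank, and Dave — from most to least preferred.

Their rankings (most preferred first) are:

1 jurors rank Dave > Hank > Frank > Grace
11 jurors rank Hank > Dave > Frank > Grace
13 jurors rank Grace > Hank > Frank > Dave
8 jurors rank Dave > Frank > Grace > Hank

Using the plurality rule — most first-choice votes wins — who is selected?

First-place vote totals:
  Hank: 11
  Grace: 13
  Frank: 0
  Dave: 9
Grace has the most first-place votes.

Grace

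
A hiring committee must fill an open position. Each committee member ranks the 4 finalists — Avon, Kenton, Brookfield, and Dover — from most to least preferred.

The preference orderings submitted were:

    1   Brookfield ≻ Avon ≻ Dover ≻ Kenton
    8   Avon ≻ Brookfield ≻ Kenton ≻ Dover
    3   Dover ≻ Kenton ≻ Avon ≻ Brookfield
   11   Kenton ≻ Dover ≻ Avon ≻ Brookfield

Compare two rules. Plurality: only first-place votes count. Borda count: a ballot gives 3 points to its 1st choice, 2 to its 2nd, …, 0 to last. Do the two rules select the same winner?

Yes

Plurality first-place counts: Avon 8, Kenton 11, Brookfield 1, Dover 3 → Kenton.
Borda totals: Avon 40, Kenton 47, Brookfield 19, Dover 32 → Kenton.
The two rules agree on Kenton.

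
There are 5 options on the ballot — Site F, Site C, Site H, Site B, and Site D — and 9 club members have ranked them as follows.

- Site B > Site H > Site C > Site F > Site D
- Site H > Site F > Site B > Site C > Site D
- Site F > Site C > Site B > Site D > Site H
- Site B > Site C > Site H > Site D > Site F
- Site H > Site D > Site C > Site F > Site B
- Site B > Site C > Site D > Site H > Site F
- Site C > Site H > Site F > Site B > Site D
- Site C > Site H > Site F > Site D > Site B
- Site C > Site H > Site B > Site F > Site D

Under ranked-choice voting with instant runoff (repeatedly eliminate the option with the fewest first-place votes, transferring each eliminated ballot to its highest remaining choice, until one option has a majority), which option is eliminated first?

Site D

Round 1: Site C 3, Site B 3, Site H 2, Site F 1, Site D 0. Site D has the fewest and is eliminated.
Round 2: Site C 3, Site B 3, Site H 2, Site F 1. Site F has the fewest and is eliminated.
Round 3: Site C 4, Site B 3, Site H 2. Site H has the fewest and is eliminated.
Round 4: Site C 5, Site B 4. Site C has a majority.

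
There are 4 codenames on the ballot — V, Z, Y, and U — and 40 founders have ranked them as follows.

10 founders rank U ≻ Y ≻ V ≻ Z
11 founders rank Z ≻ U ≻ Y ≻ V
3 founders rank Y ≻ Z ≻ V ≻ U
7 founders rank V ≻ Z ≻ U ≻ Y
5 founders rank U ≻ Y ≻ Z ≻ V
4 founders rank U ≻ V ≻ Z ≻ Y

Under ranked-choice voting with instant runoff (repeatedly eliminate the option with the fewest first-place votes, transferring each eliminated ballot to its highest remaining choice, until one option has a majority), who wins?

Round 1: U 19, Z 11, V 7, Y 3. Y has the fewest and is eliminated.
Round 2: U 19, Z 14, V 7. V has the fewest and is eliminated.
Round 3: Z 21, U 19. Z has a majority.

Z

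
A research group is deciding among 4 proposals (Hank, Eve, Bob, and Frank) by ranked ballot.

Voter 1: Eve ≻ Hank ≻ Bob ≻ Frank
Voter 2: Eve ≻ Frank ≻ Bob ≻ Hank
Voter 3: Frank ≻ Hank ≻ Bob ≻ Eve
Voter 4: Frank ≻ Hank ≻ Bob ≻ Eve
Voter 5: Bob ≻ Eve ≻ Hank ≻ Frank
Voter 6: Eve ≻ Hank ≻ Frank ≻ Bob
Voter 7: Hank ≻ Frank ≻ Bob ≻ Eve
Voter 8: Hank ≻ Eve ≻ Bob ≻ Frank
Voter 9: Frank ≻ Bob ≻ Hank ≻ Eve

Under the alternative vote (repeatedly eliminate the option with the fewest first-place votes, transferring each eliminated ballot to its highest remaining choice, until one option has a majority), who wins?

Eve

Round 1: Eve 3, Frank 3, Hank 2, Bob 1. Bob has the fewest and is eliminated.
Round 2: Eve 4, Frank 3, Hank 2. Hank has the fewest and is eliminated.
Round 3: Eve 5, Frank 4. Eve has a majority.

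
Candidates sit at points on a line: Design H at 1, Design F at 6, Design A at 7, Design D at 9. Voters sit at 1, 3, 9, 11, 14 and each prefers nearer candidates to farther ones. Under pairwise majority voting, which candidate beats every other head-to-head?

With single-peaked preferences on a line, the Condorcet winner is the candidate closest to the median voter.
The median voter (position 9) is closest to Design D at 9.
Check: Design D vs Design H — voters closer to Design D: 3 of 5.

Design D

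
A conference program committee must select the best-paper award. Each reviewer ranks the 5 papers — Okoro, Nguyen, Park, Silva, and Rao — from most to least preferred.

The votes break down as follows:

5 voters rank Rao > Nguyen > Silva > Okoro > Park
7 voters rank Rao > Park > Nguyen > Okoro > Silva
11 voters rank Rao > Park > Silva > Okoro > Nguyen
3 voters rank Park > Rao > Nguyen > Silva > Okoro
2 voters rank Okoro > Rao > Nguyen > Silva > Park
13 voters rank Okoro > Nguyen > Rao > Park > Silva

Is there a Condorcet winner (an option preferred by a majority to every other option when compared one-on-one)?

Yes

Head-to-head results (41 voters total):
Okoro vs Nguyen: Okoro wins 26–15.
Okoro vs Park: Park wins 21–20.
Okoro vs Silva: Okoro wins 22–19.
Okoro vs Rao: Rao wins 26–15.
Nguyen vs Park: Park wins 21–20.
Nguyen vs Silva: Nguyen wins 30–11.
Nguyen vs Rao: Rao wins 28–13.
Park vs Silva: Park wins 34–7.
Park vs Rao: Rao wins 38–3.
Silva vs Rao: Rao wins 41–0.
Rao beats each rival — Okoro (26–15), Nguyen (28–13), Park (38–3), Silva (41–0) — so Rao is the Condorcet winner.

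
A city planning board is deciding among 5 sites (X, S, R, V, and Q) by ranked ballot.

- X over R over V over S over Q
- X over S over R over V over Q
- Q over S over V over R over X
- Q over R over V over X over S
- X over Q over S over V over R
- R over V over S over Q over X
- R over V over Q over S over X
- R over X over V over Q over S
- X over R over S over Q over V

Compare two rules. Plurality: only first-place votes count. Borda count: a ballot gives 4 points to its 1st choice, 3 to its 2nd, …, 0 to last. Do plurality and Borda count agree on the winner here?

No

Plurality first-place counts: X 4, S 0, R 3, V 0, Q 2 → X.
Borda totals: X 20, S 14, R 24, V 16, Q 16 → R.
The two rules disagree: plurality picks X, Borda picks R.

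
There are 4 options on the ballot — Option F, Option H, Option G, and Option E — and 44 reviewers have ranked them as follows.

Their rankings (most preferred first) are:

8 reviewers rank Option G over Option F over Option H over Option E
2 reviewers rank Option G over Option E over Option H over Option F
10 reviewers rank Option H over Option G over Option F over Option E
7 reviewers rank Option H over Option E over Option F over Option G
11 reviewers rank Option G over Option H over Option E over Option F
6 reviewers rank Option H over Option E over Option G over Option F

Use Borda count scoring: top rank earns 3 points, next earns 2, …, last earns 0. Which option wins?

Option H

Borda scores:
  Option F: 8·2 + 2·0 + 10·1 + 7·1 + 11·0 + 6·0 = 33
  Option H: 8·1 + 2·1 + 10·3 + 7·3 + 11·2 + 6·3 = 101
  Option G: 8·3 + 2·3 + 10·2 + 7·0 + 11·3 + 6·1 = 89
  Option E: 8·0 + 2·2 + 10·0 + 7·2 + 11·1 + 6·2 = 41
Option H has the highest total.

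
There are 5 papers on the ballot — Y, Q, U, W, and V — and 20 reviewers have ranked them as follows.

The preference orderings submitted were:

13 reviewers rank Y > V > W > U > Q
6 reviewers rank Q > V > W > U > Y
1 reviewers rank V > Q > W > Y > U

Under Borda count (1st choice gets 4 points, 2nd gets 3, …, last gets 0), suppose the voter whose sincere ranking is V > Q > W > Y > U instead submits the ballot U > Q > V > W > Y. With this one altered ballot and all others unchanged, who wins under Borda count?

V

Borda totals with the altered ballot: Y 52, Q 27, U 23, W 39, V 59.
The winner is unchanged: still V.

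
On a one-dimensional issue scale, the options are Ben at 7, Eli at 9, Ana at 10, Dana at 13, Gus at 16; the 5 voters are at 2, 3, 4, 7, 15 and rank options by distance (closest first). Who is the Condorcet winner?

Ben

With single-peaked preferences on a line, the Condorcet winner is the candidate closest to the median voter.
The median voter (position 4) is closest to Ben at 7.
Check: Ben vs Gus — voters closer to Ben: 4 of 5.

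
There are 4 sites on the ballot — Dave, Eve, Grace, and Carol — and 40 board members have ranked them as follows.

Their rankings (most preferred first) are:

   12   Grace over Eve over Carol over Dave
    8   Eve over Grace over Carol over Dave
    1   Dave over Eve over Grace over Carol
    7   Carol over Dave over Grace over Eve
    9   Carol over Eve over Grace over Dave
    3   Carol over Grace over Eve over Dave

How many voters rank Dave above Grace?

Ballots ranking Dave above Grace: 1+7 = 8.
Ballots ranking Grace above Dave: 12+8+9+3 = 32.
So 8 of 40 voters prefer Dave to Grace.

8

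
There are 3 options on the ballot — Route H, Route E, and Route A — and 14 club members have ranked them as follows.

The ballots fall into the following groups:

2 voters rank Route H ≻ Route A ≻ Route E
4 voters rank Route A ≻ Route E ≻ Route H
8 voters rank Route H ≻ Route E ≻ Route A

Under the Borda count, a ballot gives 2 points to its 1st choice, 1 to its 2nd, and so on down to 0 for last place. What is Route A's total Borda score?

10

Borda scores:
  Route H: 2·2 + 4·0 + 8·2 = 20
  Route E: 2·0 + 4·1 + 8·1 = 12
  Route A: 2·1 + 4·2 + 8·0 = 10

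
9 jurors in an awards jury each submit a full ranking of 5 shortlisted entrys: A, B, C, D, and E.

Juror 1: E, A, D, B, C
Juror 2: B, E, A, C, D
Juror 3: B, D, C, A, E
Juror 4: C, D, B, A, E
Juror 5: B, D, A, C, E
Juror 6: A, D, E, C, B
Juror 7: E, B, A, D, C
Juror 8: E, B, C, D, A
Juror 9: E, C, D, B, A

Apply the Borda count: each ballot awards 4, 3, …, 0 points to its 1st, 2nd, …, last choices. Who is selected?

Borda scores:
  A: 3 + 2 + 1 + 1 + 2 + 4 + 2 + 0 + 0 = 15
  B: 1 + 4 + 4 + 2 + 4 + 0 + 3 + 3 + 1 = 22
  C: 0 + 1 + 2 + 4 + 1 + 1 + 0 + 2 + 3 = 14
  D: 2 + 0 + 3 + 3 + 3 + 3 + 1 + 1 + 2 = 18
  E: 4 + 3 + 0 + 0 + 0 + 2 + 4 + 4 + 4 = 21
B has the highest total.

B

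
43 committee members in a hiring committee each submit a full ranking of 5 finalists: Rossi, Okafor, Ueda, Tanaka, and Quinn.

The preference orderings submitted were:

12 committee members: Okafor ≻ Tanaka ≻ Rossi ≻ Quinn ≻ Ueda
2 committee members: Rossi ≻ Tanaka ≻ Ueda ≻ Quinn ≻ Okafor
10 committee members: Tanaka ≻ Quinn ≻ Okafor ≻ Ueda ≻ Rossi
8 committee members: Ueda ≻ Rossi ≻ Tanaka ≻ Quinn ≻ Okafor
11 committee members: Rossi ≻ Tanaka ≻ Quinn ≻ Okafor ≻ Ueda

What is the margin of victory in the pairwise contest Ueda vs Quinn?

23

Ballots ranking Ueda above Quinn: 2+8 = 10.
Ballots ranking Quinn above Ueda: 12+10+11 = 33.
Quinn wins 33–10, a margin of 23.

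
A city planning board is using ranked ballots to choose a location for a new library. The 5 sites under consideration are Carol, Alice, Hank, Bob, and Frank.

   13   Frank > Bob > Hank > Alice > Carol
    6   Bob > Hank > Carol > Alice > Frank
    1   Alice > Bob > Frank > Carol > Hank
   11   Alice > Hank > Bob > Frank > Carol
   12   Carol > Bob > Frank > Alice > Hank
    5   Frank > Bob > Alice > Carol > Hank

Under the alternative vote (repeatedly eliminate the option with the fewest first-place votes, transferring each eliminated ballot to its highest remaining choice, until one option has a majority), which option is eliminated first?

Round 1: Frank 18, Carol 12, Alice 12, Bob 6, Hank 0. Hank has the fewest and is eliminated.
Round 2: Frank 18, Carol 12, Alice 12, Bob 6. Bob has the fewest and is eliminated.
Round 3: Carol 18, Frank 18, Alice 12. Alice has the fewest and is eliminated.
Round 4: Frank 30, Carol 18. Frank has a majority.

Hank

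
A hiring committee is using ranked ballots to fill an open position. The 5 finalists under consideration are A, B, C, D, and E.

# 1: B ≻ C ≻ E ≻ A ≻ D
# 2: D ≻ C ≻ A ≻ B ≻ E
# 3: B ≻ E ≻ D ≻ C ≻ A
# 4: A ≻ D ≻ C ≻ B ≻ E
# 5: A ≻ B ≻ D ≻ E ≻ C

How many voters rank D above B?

Ballots ranking D above B: 2.
Ballots ranking B above D: 3.
So 2 of 5 voters prefer D to B.

2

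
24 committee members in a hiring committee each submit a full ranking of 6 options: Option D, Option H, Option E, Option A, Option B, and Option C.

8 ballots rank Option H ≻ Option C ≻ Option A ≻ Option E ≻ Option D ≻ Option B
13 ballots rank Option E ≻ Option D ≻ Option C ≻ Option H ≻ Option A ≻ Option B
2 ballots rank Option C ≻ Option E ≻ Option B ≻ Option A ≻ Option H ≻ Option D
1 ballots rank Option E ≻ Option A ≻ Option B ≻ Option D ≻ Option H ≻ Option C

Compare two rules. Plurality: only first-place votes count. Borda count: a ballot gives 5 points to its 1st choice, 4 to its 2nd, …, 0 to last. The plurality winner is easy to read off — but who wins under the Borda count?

Option E

Plurality first-place counts: Option D 0, Option H 8, Option E 14, Option A 0, Option B 0, Option C 2 → Option E.
Borda totals: Option D 62, Option H 69, Option E 94, Option A 45, Option B 9, Option C 81 → Option E.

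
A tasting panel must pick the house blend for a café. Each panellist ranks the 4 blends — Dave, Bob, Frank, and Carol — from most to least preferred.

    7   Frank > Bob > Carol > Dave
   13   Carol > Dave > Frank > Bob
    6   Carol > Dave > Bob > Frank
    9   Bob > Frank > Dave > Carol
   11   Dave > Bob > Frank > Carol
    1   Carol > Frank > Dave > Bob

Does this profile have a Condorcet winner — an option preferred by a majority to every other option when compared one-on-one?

Head-to-head results (47 voters total):
Dave vs Bob: Dave wins 31–16.
Dave vs Frank: Dave wins 30–17.
Dave vs Carol: Carol wins 27–20.
Bob vs Frank: Bob wins 26–21.
Bob vs Carol: Bob wins 27–20.
Frank vs Carol: Frank wins 27–20.
No candidate beats all others: Dave beats Bob beats Carol beats Dave, a majority cycle.

No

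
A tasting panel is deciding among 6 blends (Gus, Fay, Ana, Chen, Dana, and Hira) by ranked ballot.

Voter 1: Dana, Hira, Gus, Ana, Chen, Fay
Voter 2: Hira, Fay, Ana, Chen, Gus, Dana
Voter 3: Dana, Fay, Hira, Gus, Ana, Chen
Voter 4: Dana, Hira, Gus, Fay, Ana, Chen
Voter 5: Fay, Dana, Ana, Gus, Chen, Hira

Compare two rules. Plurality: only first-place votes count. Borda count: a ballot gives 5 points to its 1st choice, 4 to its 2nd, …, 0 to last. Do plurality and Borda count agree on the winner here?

Plurality first-place counts: Gus 0, Fay 1, Ana 0, Chen 0, Dana 3, Hira 1 → Dana.
Borda totals: Gus 11, Fay 15, Ana 10, Chen 4, Dana 19, Hira 16 → Dana.
The two rules agree on Dana.

Yes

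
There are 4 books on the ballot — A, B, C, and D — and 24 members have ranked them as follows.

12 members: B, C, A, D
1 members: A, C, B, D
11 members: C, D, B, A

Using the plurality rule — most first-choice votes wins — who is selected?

First-place vote totals:
  A: 1
  B: 12
  C: 11
  D: 0
B has the most first-place votes.

B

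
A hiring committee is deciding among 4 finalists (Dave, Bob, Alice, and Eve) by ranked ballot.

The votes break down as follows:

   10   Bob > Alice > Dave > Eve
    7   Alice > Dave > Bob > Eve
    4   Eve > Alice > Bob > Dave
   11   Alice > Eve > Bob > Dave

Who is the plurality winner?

First-place vote totals:
  Dave: 0
  Bob: 10
  Alice: 18
  Eve: 4
Alice has the most first-place votes.

Alice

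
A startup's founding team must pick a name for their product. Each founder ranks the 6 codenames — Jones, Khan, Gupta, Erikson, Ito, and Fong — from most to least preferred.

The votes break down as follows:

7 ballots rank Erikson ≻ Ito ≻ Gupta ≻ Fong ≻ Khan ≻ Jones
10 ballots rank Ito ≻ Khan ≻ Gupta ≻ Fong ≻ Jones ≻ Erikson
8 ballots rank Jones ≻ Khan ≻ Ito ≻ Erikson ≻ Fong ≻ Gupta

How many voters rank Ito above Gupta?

Ballots ranking Ito above Gupta: 7+10+8 = 25.
Ballots ranking Gupta above Ito: 0.
So 25 of 25 voters prefer Ito to Gupta.

25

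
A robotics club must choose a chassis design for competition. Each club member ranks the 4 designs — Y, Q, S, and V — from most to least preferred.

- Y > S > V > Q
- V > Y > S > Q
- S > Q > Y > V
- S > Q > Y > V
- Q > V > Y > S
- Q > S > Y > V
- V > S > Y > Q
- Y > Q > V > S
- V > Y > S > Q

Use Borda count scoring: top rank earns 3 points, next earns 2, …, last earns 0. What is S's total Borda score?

14

Borda scores:
  Y: 3 + 2 + 1 + 1 + 1 + 1 + 1 + 3 + 2 = 15
  Q: 0 + 0 + 2 + 2 + 3 + 3 + 0 + 2 + 0 = 12
  S: 2 + 1 + 3 + 3 + 0 + 2 + 2 + 0 + 1 = 14
  V: 1 + 3 + 0 + 0 + 2 + 0 + 3 + 1 + 3 = 13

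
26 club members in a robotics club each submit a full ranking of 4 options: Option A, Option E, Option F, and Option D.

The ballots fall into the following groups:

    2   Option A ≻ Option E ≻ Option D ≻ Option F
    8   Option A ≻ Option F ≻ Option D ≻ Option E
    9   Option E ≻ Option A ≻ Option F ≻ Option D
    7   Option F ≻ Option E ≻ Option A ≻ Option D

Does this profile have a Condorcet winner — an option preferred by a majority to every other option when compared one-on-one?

Head-to-head results (26 voters total):
Option A vs Option E: Option E wins 16–10.
Option A vs Option F: Option A wins 19–7.
Option A vs Option D: Option A wins 26–0.
Option E vs Option F: Option F wins 15–11.
Option E vs Option D: Option E wins 18–8.
Option F vs Option D: Option F wins 24–2.
No candidate beats all others: Option A beats Option F beats Option E beats Option A, a majority cycle.

No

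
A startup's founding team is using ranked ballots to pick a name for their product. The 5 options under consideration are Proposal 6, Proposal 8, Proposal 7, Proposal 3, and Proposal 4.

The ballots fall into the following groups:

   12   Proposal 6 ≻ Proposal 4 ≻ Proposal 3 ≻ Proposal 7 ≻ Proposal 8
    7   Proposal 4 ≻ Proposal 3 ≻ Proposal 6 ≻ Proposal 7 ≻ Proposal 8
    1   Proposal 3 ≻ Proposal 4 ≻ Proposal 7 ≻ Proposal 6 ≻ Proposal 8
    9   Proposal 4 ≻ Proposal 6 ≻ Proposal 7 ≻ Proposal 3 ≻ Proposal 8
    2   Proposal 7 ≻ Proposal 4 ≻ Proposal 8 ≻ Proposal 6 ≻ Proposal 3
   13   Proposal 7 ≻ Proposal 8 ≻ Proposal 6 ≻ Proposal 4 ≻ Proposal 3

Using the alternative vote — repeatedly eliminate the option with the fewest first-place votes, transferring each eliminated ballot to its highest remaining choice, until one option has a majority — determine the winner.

Round 1: Proposal 4 16, Proposal 7 15, Proposal 6 12, Proposal 3 1, Proposal 8 0. Proposal 8 has the fewest and is eliminated.
Round 2: Proposal 4 16, Proposal 7 15, Proposal 6 12, Proposal 3 1. Proposal 3 has the fewest and is eliminated.
Round 3: Proposal 4 17, Proposal 7 15, Proposal 6 12. Proposal 6 has the fewest and is eliminated.
Round 4: Proposal 4 29, Proposal 7 15. Proposal 4 has a majority.

Proposal 4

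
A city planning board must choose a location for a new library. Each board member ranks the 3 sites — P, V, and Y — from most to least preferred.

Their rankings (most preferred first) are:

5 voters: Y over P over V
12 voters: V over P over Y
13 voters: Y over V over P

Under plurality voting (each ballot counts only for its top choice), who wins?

First-place vote totals:
  P: 0
  V: 12
  Y: 18
Y has the most first-place votes.

Y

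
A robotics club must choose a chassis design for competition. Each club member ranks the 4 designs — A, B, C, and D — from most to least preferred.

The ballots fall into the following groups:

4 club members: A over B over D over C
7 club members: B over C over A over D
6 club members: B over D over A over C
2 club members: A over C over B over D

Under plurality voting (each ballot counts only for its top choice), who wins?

B

First-place vote totals:
  A: 6
  B: 13
  C: 0
  D: 0
B has the most first-place votes.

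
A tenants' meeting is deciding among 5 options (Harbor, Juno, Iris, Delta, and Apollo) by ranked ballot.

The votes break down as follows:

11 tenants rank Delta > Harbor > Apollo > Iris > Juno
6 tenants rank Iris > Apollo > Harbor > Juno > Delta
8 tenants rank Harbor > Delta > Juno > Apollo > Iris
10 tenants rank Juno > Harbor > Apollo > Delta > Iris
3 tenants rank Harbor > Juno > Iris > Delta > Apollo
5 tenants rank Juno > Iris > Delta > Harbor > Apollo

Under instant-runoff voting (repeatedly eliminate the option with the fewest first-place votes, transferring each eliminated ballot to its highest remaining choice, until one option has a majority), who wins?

Round 1: Juno 15, Harbor 11, Delta 11, Iris 6, Apollo 0. Apollo has the fewest and is eliminated.
Round 2: Juno 15, Harbor 11, Delta 11, Iris 6. Iris has the fewest and is eliminated.
Round 3: Harbor 17, Juno 15, Delta 11. Delta has the fewest and is eliminated.
Round 4: Harbor 28, Juno 15. Harbor has a majority.

Harbor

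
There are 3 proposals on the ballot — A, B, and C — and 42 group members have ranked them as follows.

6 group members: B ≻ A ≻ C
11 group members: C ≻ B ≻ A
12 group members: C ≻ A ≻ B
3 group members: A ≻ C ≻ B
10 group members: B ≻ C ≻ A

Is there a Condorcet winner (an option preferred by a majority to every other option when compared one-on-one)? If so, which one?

Head-to-head results (42 voters total):
A vs B: B wins 27–15.
A vs C: C wins 33–9.
B vs C: C wins 26–16.
C beats each rival — A (33–9), B (26–16) — so C is the Condorcet winner.

C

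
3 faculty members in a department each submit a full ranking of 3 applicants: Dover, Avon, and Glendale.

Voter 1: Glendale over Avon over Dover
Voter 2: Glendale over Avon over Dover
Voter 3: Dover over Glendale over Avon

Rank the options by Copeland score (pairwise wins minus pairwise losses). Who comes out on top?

Glendale

Pairwise results:
  Dover vs Avon: Avon wins 2–1.
  Dover vs Glendale: Glendale wins 2–1.
  Avon vs Glendale: Glendale wins 3–0.
Copeland scores (wins − losses):
  Dover: 0 − 2 = -2
  Avon: 1 − 1 = 0
  Glendale: 2 − 0 = 2
Glendale has the best Copeland score.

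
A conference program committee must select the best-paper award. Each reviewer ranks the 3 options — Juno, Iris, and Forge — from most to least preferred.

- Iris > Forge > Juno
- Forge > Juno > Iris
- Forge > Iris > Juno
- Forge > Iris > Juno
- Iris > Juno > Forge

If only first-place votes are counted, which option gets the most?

First-place vote totals:
  Juno: 0
  Iris: 2
  Forge: 3
Forge has the most first-place votes.

Forge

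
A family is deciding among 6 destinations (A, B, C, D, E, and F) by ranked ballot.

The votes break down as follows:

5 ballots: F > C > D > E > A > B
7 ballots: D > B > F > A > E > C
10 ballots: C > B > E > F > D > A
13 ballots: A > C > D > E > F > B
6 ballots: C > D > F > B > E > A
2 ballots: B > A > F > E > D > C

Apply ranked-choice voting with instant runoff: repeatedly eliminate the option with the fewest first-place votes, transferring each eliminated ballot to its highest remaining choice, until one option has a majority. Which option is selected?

A

Round 1: C 16, A 13, D 7, F 5, B 2, E 0. E has the fewest and is eliminated.
Round 2: C 16, A 13, D 7, F 5, B 2. B has the fewest and is eliminated.
Round 3: C 16, A 15, D 7, F 5. F has the fewest and is eliminated.
Round 4: C 21, A 15, D 7. D has the fewest and is eliminated.
Round 5: A 22, C 21. A has a majority.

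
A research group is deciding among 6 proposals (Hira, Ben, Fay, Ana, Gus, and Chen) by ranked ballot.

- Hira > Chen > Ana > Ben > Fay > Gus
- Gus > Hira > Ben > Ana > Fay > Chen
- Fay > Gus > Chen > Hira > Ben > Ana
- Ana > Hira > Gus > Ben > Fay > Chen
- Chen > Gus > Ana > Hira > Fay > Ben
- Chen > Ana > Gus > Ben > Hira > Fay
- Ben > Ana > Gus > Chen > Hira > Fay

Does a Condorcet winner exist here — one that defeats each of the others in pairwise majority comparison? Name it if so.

Head-to-head results (7 voters total):
Hira vs Ben: Hira wins 5–2.
Hira vs Fay: Hira wins 6–1.
Hira vs Ana: Ana wins 4–3.
Hira vs Gus: Gus wins 5–2.
Hira vs Chen: Chen wins 4–3.
Ben vs Fay: Ben wins 5–2.
Ben vs Ana: Ana wins 4–3.
Ben vs Gus: Gus wins 5–2.
Ben vs Chen: Chen wins 4–3.
Fay vs Ana: Ana wins 6–1.
Fay vs Gus: Gus wins 5–2.
Fay vs Chen: Chen wins 4–3.
Ana vs Gus: Ana wins 4–3.
Ana vs Chen: Chen wins 4–3.
Gus vs Chen: Gus wins 4–3.
No candidate beats all others: Ana beats Gus beats Chen beats Ana, a majority cycle.

None — there is no Condorcet winner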